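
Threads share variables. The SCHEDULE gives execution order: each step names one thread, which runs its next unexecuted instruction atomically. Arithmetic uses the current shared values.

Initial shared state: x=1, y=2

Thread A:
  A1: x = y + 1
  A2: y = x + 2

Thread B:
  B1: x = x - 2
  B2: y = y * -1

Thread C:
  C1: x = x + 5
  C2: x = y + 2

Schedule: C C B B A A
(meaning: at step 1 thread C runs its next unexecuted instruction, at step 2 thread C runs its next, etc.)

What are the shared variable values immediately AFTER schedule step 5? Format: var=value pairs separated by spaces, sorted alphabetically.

Answer: x=-1 y=-2

Derivation:
Step 1: thread C executes C1 (x = x + 5). Shared: x=6 y=2. PCs: A@0 B@0 C@1
Step 2: thread C executes C2 (x = y + 2). Shared: x=4 y=2. PCs: A@0 B@0 C@2
Step 3: thread B executes B1 (x = x - 2). Shared: x=2 y=2. PCs: A@0 B@1 C@2
Step 4: thread B executes B2 (y = y * -1). Shared: x=2 y=-2. PCs: A@0 B@2 C@2
Step 5: thread A executes A1 (x = y + 1). Shared: x=-1 y=-2. PCs: A@1 B@2 C@2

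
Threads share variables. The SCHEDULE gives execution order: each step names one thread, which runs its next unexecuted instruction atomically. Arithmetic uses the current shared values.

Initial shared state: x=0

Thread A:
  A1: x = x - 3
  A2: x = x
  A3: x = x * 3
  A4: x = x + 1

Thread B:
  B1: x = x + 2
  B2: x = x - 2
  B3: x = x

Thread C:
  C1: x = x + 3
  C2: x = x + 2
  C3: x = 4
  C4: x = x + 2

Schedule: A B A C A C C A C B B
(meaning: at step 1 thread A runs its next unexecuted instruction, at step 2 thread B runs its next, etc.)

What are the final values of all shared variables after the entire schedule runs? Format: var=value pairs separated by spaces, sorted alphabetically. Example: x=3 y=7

Step 1: thread A executes A1 (x = x - 3). Shared: x=-3. PCs: A@1 B@0 C@0
Step 2: thread B executes B1 (x = x + 2). Shared: x=-1. PCs: A@1 B@1 C@0
Step 3: thread A executes A2 (x = x). Shared: x=-1. PCs: A@2 B@1 C@0
Step 4: thread C executes C1 (x = x + 3). Shared: x=2. PCs: A@2 B@1 C@1
Step 5: thread A executes A3 (x = x * 3). Shared: x=6. PCs: A@3 B@1 C@1
Step 6: thread C executes C2 (x = x + 2). Shared: x=8. PCs: A@3 B@1 C@2
Step 7: thread C executes C3 (x = 4). Shared: x=4. PCs: A@3 B@1 C@3
Step 8: thread A executes A4 (x = x + 1). Shared: x=5. PCs: A@4 B@1 C@3
Step 9: thread C executes C4 (x = x + 2). Shared: x=7. PCs: A@4 B@1 C@4
Step 10: thread B executes B2 (x = x - 2). Shared: x=5. PCs: A@4 B@2 C@4
Step 11: thread B executes B3 (x = x). Shared: x=5. PCs: A@4 B@3 C@4

Answer: x=5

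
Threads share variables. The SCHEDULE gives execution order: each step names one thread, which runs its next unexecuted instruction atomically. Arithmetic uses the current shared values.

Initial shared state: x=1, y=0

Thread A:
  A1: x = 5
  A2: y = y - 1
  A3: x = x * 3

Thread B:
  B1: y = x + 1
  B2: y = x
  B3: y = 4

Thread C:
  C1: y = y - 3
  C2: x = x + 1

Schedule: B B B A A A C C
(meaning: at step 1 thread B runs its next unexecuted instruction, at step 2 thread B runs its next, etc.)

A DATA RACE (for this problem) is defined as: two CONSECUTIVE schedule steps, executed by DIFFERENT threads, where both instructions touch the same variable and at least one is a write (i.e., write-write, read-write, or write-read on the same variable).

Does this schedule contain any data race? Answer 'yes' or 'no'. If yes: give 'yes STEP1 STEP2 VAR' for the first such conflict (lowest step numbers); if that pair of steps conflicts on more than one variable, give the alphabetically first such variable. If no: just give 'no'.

Steps 1,2: same thread (B). No race.
Steps 2,3: same thread (B). No race.
Steps 3,4: B(r=-,w=y) vs A(r=-,w=x). No conflict.
Steps 4,5: same thread (A). No race.
Steps 5,6: same thread (A). No race.
Steps 6,7: A(r=x,w=x) vs C(r=y,w=y). No conflict.
Steps 7,8: same thread (C). No race.

Answer: no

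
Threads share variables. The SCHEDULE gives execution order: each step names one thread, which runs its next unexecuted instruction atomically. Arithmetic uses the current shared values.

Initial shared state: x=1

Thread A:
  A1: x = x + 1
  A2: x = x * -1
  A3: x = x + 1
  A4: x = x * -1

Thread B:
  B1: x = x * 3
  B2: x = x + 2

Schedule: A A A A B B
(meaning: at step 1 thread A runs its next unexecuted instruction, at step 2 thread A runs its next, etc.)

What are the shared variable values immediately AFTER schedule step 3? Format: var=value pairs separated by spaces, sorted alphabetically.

Step 1: thread A executes A1 (x = x + 1). Shared: x=2. PCs: A@1 B@0
Step 2: thread A executes A2 (x = x * -1). Shared: x=-2. PCs: A@2 B@0
Step 3: thread A executes A3 (x = x + 1). Shared: x=-1. PCs: A@3 B@0

Answer: x=-1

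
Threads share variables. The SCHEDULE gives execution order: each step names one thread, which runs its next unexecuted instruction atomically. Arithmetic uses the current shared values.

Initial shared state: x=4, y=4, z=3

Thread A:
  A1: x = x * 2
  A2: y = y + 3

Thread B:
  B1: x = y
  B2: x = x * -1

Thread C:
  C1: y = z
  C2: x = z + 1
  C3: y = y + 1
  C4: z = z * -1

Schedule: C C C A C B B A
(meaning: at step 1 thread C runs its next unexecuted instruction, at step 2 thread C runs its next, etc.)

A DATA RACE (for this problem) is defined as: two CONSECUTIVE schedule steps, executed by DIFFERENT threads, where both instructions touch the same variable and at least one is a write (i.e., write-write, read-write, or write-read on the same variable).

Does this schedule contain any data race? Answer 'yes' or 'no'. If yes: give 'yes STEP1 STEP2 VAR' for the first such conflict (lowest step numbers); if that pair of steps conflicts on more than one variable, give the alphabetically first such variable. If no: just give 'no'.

Answer: no

Derivation:
Steps 1,2: same thread (C). No race.
Steps 2,3: same thread (C). No race.
Steps 3,4: C(r=y,w=y) vs A(r=x,w=x). No conflict.
Steps 4,5: A(r=x,w=x) vs C(r=z,w=z). No conflict.
Steps 5,6: C(r=z,w=z) vs B(r=y,w=x). No conflict.
Steps 6,7: same thread (B). No race.
Steps 7,8: B(r=x,w=x) vs A(r=y,w=y). No conflict.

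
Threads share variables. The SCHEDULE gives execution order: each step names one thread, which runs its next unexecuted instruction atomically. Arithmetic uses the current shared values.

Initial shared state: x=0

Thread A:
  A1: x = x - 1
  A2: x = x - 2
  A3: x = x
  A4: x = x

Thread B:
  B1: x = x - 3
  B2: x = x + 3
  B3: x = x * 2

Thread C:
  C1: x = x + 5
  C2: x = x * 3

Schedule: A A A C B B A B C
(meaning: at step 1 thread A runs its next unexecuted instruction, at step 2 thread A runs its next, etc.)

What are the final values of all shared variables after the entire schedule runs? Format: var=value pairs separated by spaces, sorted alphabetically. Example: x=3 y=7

Step 1: thread A executes A1 (x = x - 1). Shared: x=-1. PCs: A@1 B@0 C@0
Step 2: thread A executes A2 (x = x - 2). Shared: x=-3. PCs: A@2 B@0 C@0
Step 3: thread A executes A3 (x = x). Shared: x=-3. PCs: A@3 B@0 C@0
Step 4: thread C executes C1 (x = x + 5). Shared: x=2. PCs: A@3 B@0 C@1
Step 5: thread B executes B1 (x = x - 3). Shared: x=-1. PCs: A@3 B@1 C@1
Step 6: thread B executes B2 (x = x + 3). Shared: x=2. PCs: A@3 B@2 C@1
Step 7: thread A executes A4 (x = x). Shared: x=2. PCs: A@4 B@2 C@1
Step 8: thread B executes B3 (x = x * 2). Shared: x=4. PCs: A@4 B@3 C@1
Step 9: thread C executes C2 (x = x * 3). Shared: x=12. PCs: A@4 B@3 C@2

Answer: x=12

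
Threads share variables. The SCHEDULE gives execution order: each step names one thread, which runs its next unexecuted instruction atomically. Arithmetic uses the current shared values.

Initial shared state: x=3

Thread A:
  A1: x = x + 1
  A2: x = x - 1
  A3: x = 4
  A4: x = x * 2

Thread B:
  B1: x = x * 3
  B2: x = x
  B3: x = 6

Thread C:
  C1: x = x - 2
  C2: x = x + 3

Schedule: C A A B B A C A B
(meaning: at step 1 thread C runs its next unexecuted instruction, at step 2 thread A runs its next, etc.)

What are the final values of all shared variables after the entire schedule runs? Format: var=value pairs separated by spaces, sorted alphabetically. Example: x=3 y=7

Step 1: thread C executes C1 (x = x - 2). Shared: x=1. PCs: A@0 B@0 C@1
Step 2: thread A executes A1 (x = x + 1). Shared: x=2. PCs: A@1 B@0 C@1
Step 3: thread A executes A2 (x = x - 1). Shared: x=1. PCs: A@2 B@0 C@1
Step 4: thread B executes B1 (x = x * 3). Shared: x=3. PCs: A@2 B@1 C@1
Step 5: thread B executes B2 (x = x). Shared: x=3. PCs: A@2 B@2 C@1
Step 6: thread A executes A3 (x = 4). Shared: x=4. PCs: A@3 B@2 C@1
Step 7: thread C executes C2 (x = x + 3). Shared: x=7. PCs: A@3 B@2 C@2
Step 8: thread A executes A4 (x = x * 2). Shared: x=14. PCs: A@4 B@2 C@2
Step 9: thread B executes B3 (x = 6). Shared: x=6. PCs: A@4 B@3 C@2

Answer: x=6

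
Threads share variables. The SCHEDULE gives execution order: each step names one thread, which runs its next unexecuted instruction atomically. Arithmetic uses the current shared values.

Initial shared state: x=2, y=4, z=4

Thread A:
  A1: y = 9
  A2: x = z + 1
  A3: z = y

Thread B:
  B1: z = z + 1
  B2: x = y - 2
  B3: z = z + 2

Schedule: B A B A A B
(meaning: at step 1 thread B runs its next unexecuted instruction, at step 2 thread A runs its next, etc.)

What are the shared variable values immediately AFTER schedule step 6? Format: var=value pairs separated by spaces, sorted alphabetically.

Step 1: thread B executes B1 (z = z + 1). Shared: x=2 y=4 z=5. PCs: A@0 B@1
Step 2: thread A executes A1 (y = 9). Shared: x=2 y=9 z=5. PCs: A@1 B@1
Step 3: thread B executes B2 (x = y - 2). Shared: x=7 y=9 z=5. PCs: A@1 B@2
Step 4: thread A executes A2 (x = z + 1). Shared: x=6 y=9 z=5. PCs: A@2 B@2
Step 5: thread A executes A3 (z = y). Shared: x=6 y=9 z=9. PCs: A@3 B@2
Step 6: thread B executes B3 (z = z + 2). Shared: x=6 y=9 z=11. PCs: A@3 B@3

Answer: x=6 y=9 z=11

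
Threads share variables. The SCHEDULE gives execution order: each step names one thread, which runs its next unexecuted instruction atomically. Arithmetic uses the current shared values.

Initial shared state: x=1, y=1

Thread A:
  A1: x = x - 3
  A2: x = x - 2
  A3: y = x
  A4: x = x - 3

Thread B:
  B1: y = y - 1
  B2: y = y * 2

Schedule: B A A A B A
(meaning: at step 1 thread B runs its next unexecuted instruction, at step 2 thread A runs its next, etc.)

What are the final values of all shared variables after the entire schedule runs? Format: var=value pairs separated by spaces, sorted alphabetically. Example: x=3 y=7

Step 1: thread B executes B1 (y = y - 1). Shared: x=1 y=0. PCs: A@0 B@1
Step 2: thread A executes A1 (x = x - 3). Shared: x=-2 y=0. PCs: A@1 B@1
Step 3: thread A executes A2 (x = x - 2). Shared: x=-4 y=0. PCs: A@2 B@1
Step 4: thread A executes A3 (y = x). Shared: x=-4 y=-4. PCs: A@3 B@1
Step 5: thread B executes B2 (y = y * 2). Shared: x=-4 y=-8. PCs: A@3 B@2
Step 6: thread A executes A4 (x = x - 3). Shared: x=-7 y=-8. PCs: A@4 B@2

Answer: x=-7 y=-8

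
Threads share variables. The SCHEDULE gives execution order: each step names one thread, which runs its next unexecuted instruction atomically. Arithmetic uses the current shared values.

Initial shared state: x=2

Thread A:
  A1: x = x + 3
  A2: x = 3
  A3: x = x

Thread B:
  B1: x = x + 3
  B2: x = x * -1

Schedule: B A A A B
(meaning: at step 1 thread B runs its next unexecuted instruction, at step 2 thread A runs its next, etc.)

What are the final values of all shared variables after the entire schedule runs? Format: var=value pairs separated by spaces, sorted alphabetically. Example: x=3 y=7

Step 1: thread B executes B1 (x = x + 3). Shared: x=5. PCs: A@0 B@1
Step 2: thread A executes A1 (x = x + 3). Shared: x=8. PCs: A@1 B@1
Step 3: thread A executes A2 (x = 3). Shared: x=3. PCs: A@2 B@1
Step 4: thread A executes A3 (x = x). Shared: x=3. PCs: A@3 B@1
Step 5: thread B executes B2 (x = x * -1). Shared: x=-3. PCs: A@3 B@2

Answer: x=-3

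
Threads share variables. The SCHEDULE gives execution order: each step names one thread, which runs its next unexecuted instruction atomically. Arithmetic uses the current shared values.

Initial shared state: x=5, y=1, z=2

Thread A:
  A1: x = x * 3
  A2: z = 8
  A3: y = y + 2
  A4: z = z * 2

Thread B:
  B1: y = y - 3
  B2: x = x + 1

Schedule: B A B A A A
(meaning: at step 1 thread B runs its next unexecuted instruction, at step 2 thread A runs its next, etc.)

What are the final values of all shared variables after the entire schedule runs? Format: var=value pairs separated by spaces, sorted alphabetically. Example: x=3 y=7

Answer: x=16 y=0 z=16

Derivation:
Step 1: thread B executes B1 (y = y - 3). Shared: x=5 y=-2 z=2. PCs: A@0 B@1
Step 2: thread A executes A1 (x = x * 3). Shared: x=15 y=-2 z=2. PCs: A@1 B@1
Step 3: thread B executes B2 (x = x + 1). Shared: x=16 y=-2 z=2. PCs: A@1 B@2
Step 4: thread A executes A2 (z = 8). Shared: x=16 y=-2 z=8. PCs: A@2 B@2
Step 5: thread A executes A3 (y = y + 2). Shared: x=16 y=0 z=8. PCs: A@3 B@2
Step 6: thread A executes A4 (z = z * 2). Shared: x=16 y=0 z=16. PCs: A@4 B@2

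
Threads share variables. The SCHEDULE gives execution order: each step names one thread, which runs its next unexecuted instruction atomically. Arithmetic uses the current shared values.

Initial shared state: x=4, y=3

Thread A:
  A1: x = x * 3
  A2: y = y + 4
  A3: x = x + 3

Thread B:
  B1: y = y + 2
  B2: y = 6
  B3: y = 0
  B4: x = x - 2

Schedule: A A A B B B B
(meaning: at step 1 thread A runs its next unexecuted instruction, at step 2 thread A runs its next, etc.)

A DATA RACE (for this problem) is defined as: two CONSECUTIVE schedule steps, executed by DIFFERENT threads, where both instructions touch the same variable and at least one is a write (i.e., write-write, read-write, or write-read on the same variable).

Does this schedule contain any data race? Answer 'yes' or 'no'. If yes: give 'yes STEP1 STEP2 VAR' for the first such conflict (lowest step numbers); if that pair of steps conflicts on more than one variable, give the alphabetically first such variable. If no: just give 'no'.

Steps 1,2: same thread (A). No race.
Steps 2,3: same thread (A). No race.
Steps 3,4: A(r=x,w=x) vs B(r=y,w=y). No conflict.
Steps 4,5: same thread (B). No race.
Steps 5,6: same thread (B). No race.
Steps 6,7: same thread (B). No race.

Answer: no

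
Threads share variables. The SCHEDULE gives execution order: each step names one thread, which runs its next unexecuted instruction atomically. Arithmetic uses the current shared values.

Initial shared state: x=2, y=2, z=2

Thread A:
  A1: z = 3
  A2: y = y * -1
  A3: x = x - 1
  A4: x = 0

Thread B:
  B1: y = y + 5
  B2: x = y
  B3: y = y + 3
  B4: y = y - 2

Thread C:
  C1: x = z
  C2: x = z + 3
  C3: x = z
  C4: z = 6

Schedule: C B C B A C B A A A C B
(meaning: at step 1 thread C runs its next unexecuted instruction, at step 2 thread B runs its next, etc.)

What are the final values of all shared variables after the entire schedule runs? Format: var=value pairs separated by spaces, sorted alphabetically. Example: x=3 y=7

Answer: x=0 y=-12 z=6

Derivation:
Step 1: thread C executes C1 (x = z). Shared: x=2 y=2 z=2. PCs: A@0 B@0 C@1
Step 2: thread B executes B1 (y = y + 5). Shared: x=2 y=7 z=2. PCs: A@0 B@1 C@1
Step 3: thread C executes C2 (x = z + 3). Shared: x=5 y=7 z=2. PCs: A@0 B@1 C@2
Step 4: thread B executes B2 (x = y). Shared: x=7 y=7 z=2. PCs: A@0 B@2 C@2
Step 5: thread A executes A1 (z = 3). Shared: x=7 y=7 z=3. PCs: A@1 B@2 C@2
Step 6: thread C executes C3 (x = z). Shared: x=3 y=7 z=3. PCs: A@1 B@2 C@3
Step 7: thread B executes B3 (y = y + 3). Shared: x=3 y=10 z=3. PCs: A@1 B@3 C@3
Step 8: thread A executes A2 (y = y * -1). Shared: x=3 y=-10 z=3. PCs: A@2 B@3 C@3
Step 9: thread A executes A3 (x = x - 1). Shared: x=2 y=-10 z=3. PCs: A@3 B@3 C@3
Step 10: thread A executes A4 (x = 0). Shared: x=0 y=-10 z=3. PCs: A@4 B@3 C@3
Step 11: thread C executes C4 (z = 6). Shared: x=0 y=-10 z=6. PCs: A@4 B@3 C@4
Step 12: thread B executes B4 (y = y - 2). Shared: x=0 y=-12 z=6. PCs: A@4 B@4 C@4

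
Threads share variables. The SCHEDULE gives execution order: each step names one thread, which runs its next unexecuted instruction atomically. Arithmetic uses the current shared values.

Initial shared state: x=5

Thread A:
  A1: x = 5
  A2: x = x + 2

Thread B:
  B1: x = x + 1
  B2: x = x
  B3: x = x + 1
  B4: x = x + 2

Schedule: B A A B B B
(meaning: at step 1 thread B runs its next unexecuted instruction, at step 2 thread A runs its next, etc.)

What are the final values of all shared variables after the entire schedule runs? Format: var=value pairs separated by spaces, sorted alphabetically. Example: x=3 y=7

Answer: x=10

Derivation:
Step 1: thread B executes B1 (x = x + 1). Shared: x=6. PCs: A@0 B@1
Step 2: thread A executes A1 (x = 5). Shared: x=5. PCs: A@1 B@1
Step 3: thread A executes A2 (x = x + 2). Shared: x=7. PCs: A@2 B@1
Step 4: thread B executes B2 (x = x). Shared: x=7. PCs: A@2 B@2
Step 5: thread B executes B3 (x = x + 1). Shared: x=8. PCs: A@2 B@3
Step 6: thread B executes B4 (x = x + 2). Shared: x=10. PCs: A@2 B@4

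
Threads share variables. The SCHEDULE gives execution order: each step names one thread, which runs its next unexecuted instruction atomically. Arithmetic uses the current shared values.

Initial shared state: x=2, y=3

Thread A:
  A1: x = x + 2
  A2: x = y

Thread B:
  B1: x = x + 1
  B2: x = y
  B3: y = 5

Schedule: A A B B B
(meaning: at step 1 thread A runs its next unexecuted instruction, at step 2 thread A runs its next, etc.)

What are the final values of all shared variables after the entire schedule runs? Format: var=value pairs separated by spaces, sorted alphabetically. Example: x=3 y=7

Answer: x=3 y=5

Derivation:
Step 1: thread A executes A1 (x = x + 2). Shared: x=4 y=3. PCs: A@1 B@0
Step 2: thread A executes A2 (x = y). Shared: x=3 y=3. PCs: A@2 B@0
Step 3: thread B executes B1 (x = x + 1). Shared: x=4 y=3. PCs: A@2 B@1
Step 4: thread B executes B2 (x = y). Shared: x=3 y=3. PCs: A@2 B@2
Step 5: thread B executes B3 (y = 5). Shared: x=3 y=5. PCs: A@2 B@3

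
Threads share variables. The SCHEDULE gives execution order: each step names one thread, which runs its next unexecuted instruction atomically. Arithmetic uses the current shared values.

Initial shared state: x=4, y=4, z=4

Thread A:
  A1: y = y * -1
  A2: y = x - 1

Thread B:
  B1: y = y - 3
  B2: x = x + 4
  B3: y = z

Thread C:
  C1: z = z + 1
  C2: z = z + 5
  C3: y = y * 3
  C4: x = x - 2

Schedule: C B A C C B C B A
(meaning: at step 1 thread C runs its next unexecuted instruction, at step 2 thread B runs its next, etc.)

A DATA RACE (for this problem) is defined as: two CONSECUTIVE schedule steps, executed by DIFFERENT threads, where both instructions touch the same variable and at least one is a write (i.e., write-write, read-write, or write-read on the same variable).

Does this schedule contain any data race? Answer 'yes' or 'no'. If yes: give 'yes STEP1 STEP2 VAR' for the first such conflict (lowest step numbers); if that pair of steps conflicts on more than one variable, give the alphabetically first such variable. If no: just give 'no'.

Answer: yes 2 3 y

Derivation:
Steps 1,2: C(r=z,w=z) vs B(r=y,w=y). No conflict.
Steps 2,3: B(y = y - 3) vs A(y = y * -1). RACE on y (W-W).
Steps 3,4: A(r=y,w=y) vs C(r=z,w=z). No conflict.
Steps 4,5: same thread (C). No race.
Steps 5,6: C(r=y,w=y) vs B(r=x,w=x). No conflict.
Steps 6,7: B(x = x + 4) vs C(x = x - 2). RACE on x (W-W).
Steps 7,8: C(r=x,w=x) vs B(r=z,w=y). No conflict.
Steps 8,9: B(y = z) vs A(y = x - 1). RACE on y (W-W).
First conflict at steps 2,3.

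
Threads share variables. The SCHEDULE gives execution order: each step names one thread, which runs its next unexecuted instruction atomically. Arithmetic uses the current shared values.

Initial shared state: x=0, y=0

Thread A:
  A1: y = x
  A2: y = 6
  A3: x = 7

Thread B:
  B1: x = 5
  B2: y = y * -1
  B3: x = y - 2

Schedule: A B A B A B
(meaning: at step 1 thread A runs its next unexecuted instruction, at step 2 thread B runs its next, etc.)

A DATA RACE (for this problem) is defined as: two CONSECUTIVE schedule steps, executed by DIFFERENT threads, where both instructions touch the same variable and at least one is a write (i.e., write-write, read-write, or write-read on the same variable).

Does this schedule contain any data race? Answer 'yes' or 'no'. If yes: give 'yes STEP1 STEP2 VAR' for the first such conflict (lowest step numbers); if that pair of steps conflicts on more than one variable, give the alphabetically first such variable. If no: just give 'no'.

Steps 1,2: A(y = x) vs B(x = 5). RACE on x (R-W).
Steps 2,3: B(r=-,w=x) vs A(r=-,w=y). No conflict.
Steps 3,4: A(y = 6) vs B(y = y * -1). RACE on y (W-W).
Steps 4,5: B(r=y,w=y) vs A(r=-,w=x). No conflict.
Steps 5,6: A(x = 7) vs B(x = y - 2). RACE on x (W-W).
First conflict at steps 1,2.

Answer: yes 1 2 x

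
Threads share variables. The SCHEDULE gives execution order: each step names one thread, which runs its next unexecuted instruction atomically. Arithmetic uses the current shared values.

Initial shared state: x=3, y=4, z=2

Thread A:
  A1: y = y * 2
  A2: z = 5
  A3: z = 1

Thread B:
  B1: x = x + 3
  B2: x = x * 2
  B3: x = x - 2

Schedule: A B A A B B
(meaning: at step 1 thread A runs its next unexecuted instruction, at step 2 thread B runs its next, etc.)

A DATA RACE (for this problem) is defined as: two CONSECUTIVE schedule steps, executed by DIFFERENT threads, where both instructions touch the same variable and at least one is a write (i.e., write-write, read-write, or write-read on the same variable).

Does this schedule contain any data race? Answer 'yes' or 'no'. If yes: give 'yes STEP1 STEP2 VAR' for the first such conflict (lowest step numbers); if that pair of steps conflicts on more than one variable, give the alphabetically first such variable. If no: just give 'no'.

Steps 1,2: A(r=y,w=y) vs B(r=x,w=x). No conflict.
Steps 2,3: B(r=x,w=x) vs A(r=-,w=z). No conflict.
Steps 3,4: same thread (A). No race.
Steps 4,5: A(r=-,w=z) vs B(r=x,w=x). No conflict.
Steps 5,6: same thread (B). No race.

Answer: no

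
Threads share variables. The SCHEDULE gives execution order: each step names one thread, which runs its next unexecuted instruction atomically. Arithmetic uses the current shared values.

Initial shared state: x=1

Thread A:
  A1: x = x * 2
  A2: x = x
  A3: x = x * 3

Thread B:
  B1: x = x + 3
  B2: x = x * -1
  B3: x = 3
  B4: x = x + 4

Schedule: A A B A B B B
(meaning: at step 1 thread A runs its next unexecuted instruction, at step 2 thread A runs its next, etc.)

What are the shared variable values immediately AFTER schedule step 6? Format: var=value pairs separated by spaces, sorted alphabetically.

Answer: x=3

Derivation:
Step 1: thread A executes A1 (x = x * 2). Shared: x=2. PCs: A@1 B@0
Step 2: thread A executes A2 (x = x). Shared: x=2. PCs: A@2 B@0
Step 3: thread B executes B1 (x = x + 3). Shared: x=5. PCs: A@2 B@1
Step 4: thread A executes A3 (x = x * 3). Shared: x=15. PCs: A@3 B@1
Step 5: thread B executes B2 (x = x * -1). Shared: x=-15. PCs: A@3 B@2
Step 6: thread B executes B3 (x = 3). Shared: x=3. PCs: A@3 B@3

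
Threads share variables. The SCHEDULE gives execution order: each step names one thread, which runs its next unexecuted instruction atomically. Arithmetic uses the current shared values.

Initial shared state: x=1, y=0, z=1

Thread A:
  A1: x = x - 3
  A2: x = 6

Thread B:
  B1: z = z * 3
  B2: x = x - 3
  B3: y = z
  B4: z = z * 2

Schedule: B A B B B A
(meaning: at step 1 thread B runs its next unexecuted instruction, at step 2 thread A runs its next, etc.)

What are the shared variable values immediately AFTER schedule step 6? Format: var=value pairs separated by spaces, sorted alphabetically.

Step 1: thread B executes B1 (z = z * 3). Shared: x=1 y=0 z=3. PCs: A@0 B@1
Step 2: thread A executes A1 (x = x - 3). Shared: x=-2 y=0 z=3. PCs: A@1 B@1
Step 3: thread B executes B2 (x = x - 3). Shared: x=-5 y=0 z=3. PCs: A@1 B@2
Step 4: thread B executes B3 (y = z). Shared: x=-5 y=3 z=3. PCs: A@1 B@3
Step 5: thread B executes B4 (z = z * 2). Shared: x=-5 y=3 z=6. PCs: A@1 B@4
Step 6: thread A executes A2 (x = 6). Shared: x=6 y=3 z=6. PCs: A@2 B@4

Answer: x=6 y=3 z=6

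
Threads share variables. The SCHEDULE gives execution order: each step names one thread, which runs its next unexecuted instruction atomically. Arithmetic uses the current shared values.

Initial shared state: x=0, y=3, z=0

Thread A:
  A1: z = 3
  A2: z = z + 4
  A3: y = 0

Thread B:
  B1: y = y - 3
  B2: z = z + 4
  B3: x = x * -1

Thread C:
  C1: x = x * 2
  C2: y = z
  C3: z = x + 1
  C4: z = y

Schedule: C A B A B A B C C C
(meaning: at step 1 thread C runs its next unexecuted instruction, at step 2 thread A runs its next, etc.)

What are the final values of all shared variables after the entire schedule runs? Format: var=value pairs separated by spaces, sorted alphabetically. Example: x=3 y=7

Answer: x=0 y=11 z=11

Derivation:
Step 1: thread C executes C1 (x = x * 2). Shared: x=0 y=3 z=0. PCs: A@0 B@0 C@1
Step 2: thread A executes A1 (z = 3). Shared: x=0 y=3 z=3. PCs: A@1 B@0 C@1
Step 3: thread B executes B1 (y = y - 3). Shared: x=0 y=0 z=3. PCs: A@1 B@1 C@1
Step 4: thread A executes A2 (z = z + 4). Shared: x=0 y=0 z=7. PCs: A@2 B@1 C@1
Step 5: thread B executes B2 (z = z + 4). Shared: x=0 y=0 z=11. PCs: A@2 B@2 C@1
Step 6: thread A executes A3 (y = 0). Shared: x=0 y=0 z=11. PCs: A@3 B@2 C@1
Step 7: thread B executes B3 (x = x * -1). Shared: x=0 y=0 z=11. PCs: A@3 B@3 C@1
Step 8: thread C executes C2 (y = z). Shared: x=0 y=11 z=11. PCs: A@3 B@3 C@2
Step 9: thread C executes C3 (z = x + 1). Shared: x=0 y=11 z=1. PCs: A@3 B@3 C@3
Step 10: thread C executes C4 (z = y). Shared: x=0 y=11 z=11. PCs: A@3 B@3 C@4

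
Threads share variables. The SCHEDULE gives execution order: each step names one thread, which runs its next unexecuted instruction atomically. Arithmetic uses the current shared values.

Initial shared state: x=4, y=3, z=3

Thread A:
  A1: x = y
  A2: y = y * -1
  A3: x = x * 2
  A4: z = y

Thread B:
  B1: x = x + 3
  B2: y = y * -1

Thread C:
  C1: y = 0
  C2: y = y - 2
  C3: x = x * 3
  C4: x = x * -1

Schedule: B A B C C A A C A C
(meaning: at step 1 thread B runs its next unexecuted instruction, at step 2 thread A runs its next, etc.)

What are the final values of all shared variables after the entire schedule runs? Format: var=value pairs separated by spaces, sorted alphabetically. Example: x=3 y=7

Answer: x=-18 y=2 z=2

Derivation:
Step 1: thread B executes B1 (x = x + 3). Shared: x=7 y=3 z=3. PCs: A@0 B@1 C@0
Step 2: thread A executes A1 (x = y). Shared: x=3 y=3 z=3. PCs: A@1 B@1 C@0
Step 3: thread B executes B2 (y = y * -1). Shared: x=3 y=-3 z=3. PCs: A@1 B@2 C@0
Step 4: thread C executes C1 (y = 0). Shared: x=3 y=0 z=3. PCs: A@1 B@2 C@1
Step 5: thread C executes C2 (y = y - 2). Shared: x=3 y=-2 z=3. PCs: A@1 B@2 C@2
Step 6: thread A executes A2 (y = y * -1). Shared: x=3 y=2 z=3. PCs: A@2 B@2 C@2
Step 7: thread A executes A3 (x = x * 2). Shared: x=6 y=2 z=3. PCs: A@3 B@2 C@2
Step 8: thread C executes C3 (x = x * 3). Shared: x=18 y=2 z=3. PCs: A@3 B@2 C@3
Step 9: thread A executes A4 (z = y). Shared: x=18 y=2 z=2. PCs: A@4 B@2 C@3
Step 10: thread C executes C4 (x = x * -1). Shared: x=-18 y=2 z=2. PCs: A@4 B@2 C@4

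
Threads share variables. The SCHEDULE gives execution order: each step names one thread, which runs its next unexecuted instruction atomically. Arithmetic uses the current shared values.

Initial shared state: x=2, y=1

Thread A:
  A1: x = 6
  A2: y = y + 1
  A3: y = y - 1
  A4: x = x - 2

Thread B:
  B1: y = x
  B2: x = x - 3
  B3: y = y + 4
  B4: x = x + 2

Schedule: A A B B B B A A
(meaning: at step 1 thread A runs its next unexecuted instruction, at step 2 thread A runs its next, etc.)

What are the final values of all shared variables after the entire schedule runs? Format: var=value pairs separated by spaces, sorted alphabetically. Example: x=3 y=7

Step 1: thread A executes A1 (x = 6). Shared: x=6 y=1. PCs: A@1 B@0
Step 2: thread A executes A2 (y = y + 1). Shared: x=6 y=2. PCs: A@2 B@0
Step 3: thread B executes B1 (y = x). Shared: x=6 y=6. PCs: A@2 B@1
Step 4: thread B executes B2 (x = x - 3). Shared: x=3 y=6. PCs: A@2 B@2
Step 5: thread B executes B3 (y = y + 4). Shared: x=3 y=10. PCs: A@2 B@3
Step 6: thread B executes B4 (x = x + 2). Shared: x=5 y=10. PCs: A@2 B@4
Step 7: thread A executes A3 (y = y - 1). Shared: x=5 y=9. PCs: A@3 B@4
Step 8: thread A executes A4 (x = x - 2). Shared: x=3 y=9. PCs: A@4 B@4

Answer: x=3 y=9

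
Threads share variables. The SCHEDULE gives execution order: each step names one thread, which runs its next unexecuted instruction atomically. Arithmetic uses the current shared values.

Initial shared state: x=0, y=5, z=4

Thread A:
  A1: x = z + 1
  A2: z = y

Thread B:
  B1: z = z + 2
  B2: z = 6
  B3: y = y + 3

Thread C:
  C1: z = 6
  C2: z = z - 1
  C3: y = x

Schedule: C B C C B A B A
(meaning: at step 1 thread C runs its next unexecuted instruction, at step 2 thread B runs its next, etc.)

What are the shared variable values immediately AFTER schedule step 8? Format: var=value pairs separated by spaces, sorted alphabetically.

Answer: x=7 y=3 z=3

Derivation:
Step 1: thread C executes C1 (z = 6). Shared: x=0 y=5 z=6. PCs: A@0 B@0 C@1
Step 2: thread B executes B1 (z = z + 2). Shared: x=0 y=5 z=8. PCs: A@0 B@1 C@1
Step 3: thread C executes C2 (z = z - 1). Shared: x=0 y=5 z=7. PCs: A@0 B@1 C@2
Step 4: thread C executes C3 (y = x). Shared: x=0 y=0 z=7. PCs: A@0 B@1 C@3
Step 5: thread B executes B2 (z = 6). Shared: x=0 y=0 z=6. PCs: A@0 B@2 C@3
Step 6: thread A executes A1 (x = z + 1). Shared: x=7 y=0 z=6. PCs: A@1 B@2 C@3
Step 7: thread B executes B3 (y = y + 3). Shared: x=7 y=3 z=6. PCs: A@1 B@3 C@3
Step 8: thread A executes A2 (z = y). Shared: x=7 y=3 z=3. PCs: A@2 B@3 C@3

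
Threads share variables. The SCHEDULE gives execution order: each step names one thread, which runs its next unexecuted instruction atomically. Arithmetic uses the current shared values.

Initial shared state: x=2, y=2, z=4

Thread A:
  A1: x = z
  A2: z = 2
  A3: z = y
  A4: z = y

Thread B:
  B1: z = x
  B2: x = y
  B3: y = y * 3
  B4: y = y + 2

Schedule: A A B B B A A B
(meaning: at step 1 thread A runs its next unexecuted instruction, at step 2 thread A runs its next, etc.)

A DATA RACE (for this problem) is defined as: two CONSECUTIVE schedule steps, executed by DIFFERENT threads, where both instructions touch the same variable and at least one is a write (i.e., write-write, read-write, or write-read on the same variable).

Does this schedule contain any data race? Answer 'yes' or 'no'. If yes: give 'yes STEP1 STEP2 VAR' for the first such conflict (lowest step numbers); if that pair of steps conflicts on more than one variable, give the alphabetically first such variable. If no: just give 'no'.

Answer: yes 2 3 z

Derivation:
Steps 1,2: same thread (A). No race.
Steps 2,3: A(z = 2) vs B(z = x). RACE on z (W-W).
Steps 3,4: same thread (B). No race.
Steps 4,5: same thread (B). No race.
Steps 5,6: B(y = y * 3) vs A(z = y). RACE on y (W-R).
Steps 6,7: same thread (A). No race.
Steps 7,8: A(z = y) vs B(y = y + 2). RACE on y (R-W).
First conflict at steps 2,3.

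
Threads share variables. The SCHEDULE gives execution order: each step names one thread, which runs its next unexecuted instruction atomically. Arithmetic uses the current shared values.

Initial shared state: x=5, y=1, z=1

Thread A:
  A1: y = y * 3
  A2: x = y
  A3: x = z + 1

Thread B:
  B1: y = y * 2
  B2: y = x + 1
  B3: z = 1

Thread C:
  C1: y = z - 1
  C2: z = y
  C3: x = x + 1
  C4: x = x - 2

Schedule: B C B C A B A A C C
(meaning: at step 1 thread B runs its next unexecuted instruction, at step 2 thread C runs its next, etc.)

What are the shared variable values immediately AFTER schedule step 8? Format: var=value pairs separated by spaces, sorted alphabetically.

Answer: x=2 y=18 z=1

Derivation:
Step 1: thread B executes B1 (y = y * 2). Shared: x=5 y=2 z=1. PCs: A@0 B@1 C@0
Step 2: thread C executes C1 (y = z - 1). Shared: x=5 y=0 z=1. PCs: A@0 B@1 C@1
Step 3: thread B executes B2 (y = x + 1). Shared: x=5 y=6 z=1. PCs: A@0 B@2 C@1
Step 4: thread C executes C2 (z = y). Shared: x=5 y=6 z=6. PCs: A@0 B@2 C@2
Step 5: thread A executes A1 (y = y * 3). Shared: x=5 y=18 z=6. PCs: A@1 B@2 C@2
Step 6: thread B executes B3 (z = 1). Shared: x=5 y=18 z=1. PCs: A@1 B@3 C@2
Step 7: thread A executes A2 (x = y). Shared: x=18 y=18 z=1. PCs: A@2 B@3 C@2
Step 8: thread A executes A3 (x = z + 1). Shared: x=2 y=18 z=1. PCs: A@3 B@3 C@2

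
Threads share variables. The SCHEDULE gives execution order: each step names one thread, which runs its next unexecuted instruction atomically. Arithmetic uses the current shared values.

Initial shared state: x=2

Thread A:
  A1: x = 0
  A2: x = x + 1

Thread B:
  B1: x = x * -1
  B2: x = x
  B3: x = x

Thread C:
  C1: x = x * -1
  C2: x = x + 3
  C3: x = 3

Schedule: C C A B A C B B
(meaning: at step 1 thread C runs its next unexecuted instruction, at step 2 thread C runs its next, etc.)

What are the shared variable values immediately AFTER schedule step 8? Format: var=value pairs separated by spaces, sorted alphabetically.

Answer: x=3

Derivation:
Step 1: thread C executes C1 (x = x * -1). Shared: x=-2. PCs: A@0 B@0 C@1
Step 2: thread C executes C2 (x = x + 3). Shared: x=1. PCs: A@0 B@0 C@2
Step 3: thread A executes A1 (x = 0). Shared: x=0. PCs: A@1 B@0 C@2
Step 4: thread B executes B1 (x = x * -1). Shared: x=0. PCs: A@1 B@1 C@2
Step 5: thread A executes A2 (x = x + 1). Shared: x=1. PCs: A@2 B@1 C@2
Step 6: thread C executes C3 (x = 3). Shared: x=3. PCs: A@2 B@1 C@3
Step 7: thread B executes B2 (x = x). Shared: x=3. PCs: A@2 B@2 C@3
Step 8: thread B executes B3 (x = x). Shared: x=3. PCs: A@2 B@3 C@3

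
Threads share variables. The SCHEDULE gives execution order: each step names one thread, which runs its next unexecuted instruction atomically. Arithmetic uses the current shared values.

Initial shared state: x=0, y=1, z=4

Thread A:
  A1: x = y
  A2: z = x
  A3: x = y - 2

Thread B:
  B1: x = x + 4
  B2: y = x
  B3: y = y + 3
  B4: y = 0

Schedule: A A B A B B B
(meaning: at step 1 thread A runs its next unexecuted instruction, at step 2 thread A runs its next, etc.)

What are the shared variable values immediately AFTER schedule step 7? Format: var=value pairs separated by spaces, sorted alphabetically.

Step 1: thread A executes A1 (x = y). Shared: x=1 y=1 z=4. PCs: A@1 B@0
Step 2: thread A executes A2 (z = x). Shared: x=1 y=1 z=1. PCs: A@2 B@0
Step 3: thread B executes B1 (x = x + 4). Shared: x=5 y=1 z=1. PCs: A@2 B@1
Step 4: thread A executes A3 (x = y - 2). Shared: x=-1 y=1 z=1. PCs: A@3 B@1
Step 5: thread B executes B2 (y = x). Shared: x=-1 y=-1 z=1. PCs: A@3 B@2
Step 6: thread B executes B3 (y = y + 3). Shared: x=-1 y=2 z=1. PCs: A@3 B@3
Step 7: thread B executes B4 (y = 0). Shared: x=-1 y=0 z=1. PCs: A@3 B@4

Answer: x=-1 y=0 z=1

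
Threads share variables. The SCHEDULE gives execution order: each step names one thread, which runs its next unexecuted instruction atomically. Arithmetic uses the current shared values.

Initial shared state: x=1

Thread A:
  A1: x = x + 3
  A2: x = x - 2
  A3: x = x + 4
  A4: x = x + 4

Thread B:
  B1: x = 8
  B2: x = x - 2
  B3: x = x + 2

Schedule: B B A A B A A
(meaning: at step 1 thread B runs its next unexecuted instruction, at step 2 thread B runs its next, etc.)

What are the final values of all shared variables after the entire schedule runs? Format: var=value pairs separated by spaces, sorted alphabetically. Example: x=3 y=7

Step 1: thread B executes B1 (x = 8). Shared: x=8. PCs: A@0 B@1
Step 2: thread B executes B2 (x = x - 2). Shared: x=6. PCs: A@0 B@2
Step 3: thread A executes A1 (x = x + 3). Shared: x=9. PCs: A@1 B@2
Step 4: thread A executes A2 (x = x - 2). Shared: x=7. PCs: A@2 B@2
Step 5: thread B executes B3 (x = x + 2). Shared: x=9. PCs: A@2 B@3
Step 6: thread A executes A3 (x = x + 4). Shared: x=13. PCs: A@3 B@3
Step 7: thread A executes A4 (x = x + 4). Shared: x=17. PCs: A@4 B@3

Answer: x=17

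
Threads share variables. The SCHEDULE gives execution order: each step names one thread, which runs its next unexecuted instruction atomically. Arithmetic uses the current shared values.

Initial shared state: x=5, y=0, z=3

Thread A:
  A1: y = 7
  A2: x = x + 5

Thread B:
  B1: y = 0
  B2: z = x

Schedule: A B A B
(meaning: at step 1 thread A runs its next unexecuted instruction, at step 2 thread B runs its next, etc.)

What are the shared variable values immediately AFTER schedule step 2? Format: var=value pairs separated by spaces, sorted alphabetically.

Step 1: thread A executes A1 (y = 7). Shared: x=5 y=7 z=3. PCs: A@1 B@0
Step 2: thread B executes B1 (y = 0). Shared: x=5 y=0 z=3. PCs: A@1 B@1

Answer: x=5 y=0 z=3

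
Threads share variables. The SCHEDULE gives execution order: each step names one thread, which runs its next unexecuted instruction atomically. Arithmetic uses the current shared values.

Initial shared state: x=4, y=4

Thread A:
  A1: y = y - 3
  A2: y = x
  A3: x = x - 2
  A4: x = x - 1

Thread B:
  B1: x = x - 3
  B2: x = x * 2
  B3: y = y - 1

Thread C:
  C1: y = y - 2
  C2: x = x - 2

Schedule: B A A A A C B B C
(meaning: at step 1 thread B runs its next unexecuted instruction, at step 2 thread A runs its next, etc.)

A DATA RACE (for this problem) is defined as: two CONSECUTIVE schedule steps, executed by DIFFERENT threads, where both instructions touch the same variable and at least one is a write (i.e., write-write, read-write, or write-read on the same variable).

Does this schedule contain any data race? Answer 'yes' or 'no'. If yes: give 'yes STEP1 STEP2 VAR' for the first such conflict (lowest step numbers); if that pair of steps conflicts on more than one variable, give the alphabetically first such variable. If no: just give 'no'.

Steps 1,2: B(r=x,w=x) vs A(r=y,w=y). No conflict.
Steps 2,3: same thread (A). No race.
Steps 3,4: same thread (A). No race.
Steps 4,5: same thread (A). No race.
Steps 5,6: A(r=x,w=x) vs C(r=y,w=y). No conflict.
Steps 6,7: C(r=y,w=y) vs B(r=x,w=x). No conflict.
Steps 7,8: same thread (B). No race.
Steps 8,9: B(r=y,w=y) vs C(r=x,w=x). No conflict.

Answer: no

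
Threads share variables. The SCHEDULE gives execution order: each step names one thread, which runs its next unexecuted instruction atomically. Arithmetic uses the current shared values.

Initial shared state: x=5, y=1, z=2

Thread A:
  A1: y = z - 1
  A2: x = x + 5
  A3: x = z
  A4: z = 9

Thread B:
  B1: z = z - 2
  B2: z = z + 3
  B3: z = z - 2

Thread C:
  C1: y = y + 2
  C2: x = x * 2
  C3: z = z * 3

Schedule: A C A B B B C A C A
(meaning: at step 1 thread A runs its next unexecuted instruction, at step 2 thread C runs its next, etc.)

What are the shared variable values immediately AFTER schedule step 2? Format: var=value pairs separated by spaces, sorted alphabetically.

Step 1: thread A executes A1 (y = z - 1). Shared: x=5 y=1 z=2. PCs: A@1 B@0 C@0
Step 2: thread C executes C1 (y = y + 2). Shared: x=5 y=3 z=2. PCs: A@1 B@0 C@1

Answer: x=5 y=3 z=2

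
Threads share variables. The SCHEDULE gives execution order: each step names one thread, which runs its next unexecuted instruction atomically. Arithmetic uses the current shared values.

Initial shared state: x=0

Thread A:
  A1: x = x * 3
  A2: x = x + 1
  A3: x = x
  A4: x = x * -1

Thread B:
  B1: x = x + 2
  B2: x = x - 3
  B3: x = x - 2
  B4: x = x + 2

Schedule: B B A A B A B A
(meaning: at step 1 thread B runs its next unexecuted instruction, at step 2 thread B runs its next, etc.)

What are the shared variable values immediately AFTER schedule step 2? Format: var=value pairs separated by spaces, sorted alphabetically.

Step 1: thread B executes B1 (x = x + 2). Shared: x=2. PCs: A@0 B@1
Step 2: thread B executes B2 (x = x - 3). Shared: x=-1. PCs: A@0 B@2

Answer: x=-1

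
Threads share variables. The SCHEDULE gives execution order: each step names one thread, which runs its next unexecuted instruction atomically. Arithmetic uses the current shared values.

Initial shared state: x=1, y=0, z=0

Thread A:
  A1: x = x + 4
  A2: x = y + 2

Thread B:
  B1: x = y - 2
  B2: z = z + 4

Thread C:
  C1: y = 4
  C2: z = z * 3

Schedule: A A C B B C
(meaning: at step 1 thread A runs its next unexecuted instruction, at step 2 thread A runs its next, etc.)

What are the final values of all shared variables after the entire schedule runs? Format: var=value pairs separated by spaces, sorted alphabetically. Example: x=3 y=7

Step 1: thread A executes A1 (x = x + 4). Shared: x=5 y=0 z=0. PCs: A@1 B@0 C@0
Step 2: thread A executes A2 (x = y + 2). Shared: x=2 y=0 z=0. PCs: A@2 B@0 C@0
Step 3: thread C executes C1 (y = 4). Shared: x=2 y=4 z=0. PCs: A@2 B@0 C@1
Step 4: thread B executes B1 (x = y - 2). Shared: x=2 y=4 z=0. PCs: A@2 B@1 C@1
Step 5: thread B executes B2 (z = z + 4). Shared: x=2 y=4 z=4. PCs: A@2 B@2 C@1
Step 6: thread C executes C2 (z = z * 3). Shared: x=2 y=4 z=12. PCs: A@2 B@2 C@2

Answer: x=2 y=4 z=12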